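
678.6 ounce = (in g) 1.924e+04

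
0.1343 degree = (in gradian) 0.1492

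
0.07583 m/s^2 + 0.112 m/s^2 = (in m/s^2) 0.1878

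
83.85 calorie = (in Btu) 0.3325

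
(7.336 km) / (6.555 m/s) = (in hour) 0.3109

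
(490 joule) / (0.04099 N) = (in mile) 7.428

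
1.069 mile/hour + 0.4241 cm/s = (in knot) 0.9372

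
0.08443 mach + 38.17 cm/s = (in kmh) 104.9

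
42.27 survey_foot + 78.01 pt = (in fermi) 1.291e+16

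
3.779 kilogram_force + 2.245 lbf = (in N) 47.05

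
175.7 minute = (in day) 0.122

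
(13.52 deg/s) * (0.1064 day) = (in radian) 2169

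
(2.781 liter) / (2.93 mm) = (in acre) 0.0002345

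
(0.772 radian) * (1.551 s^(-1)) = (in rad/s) 1.197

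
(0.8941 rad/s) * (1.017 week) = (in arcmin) 1.891e+09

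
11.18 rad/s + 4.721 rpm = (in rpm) 111.5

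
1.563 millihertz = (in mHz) 1.563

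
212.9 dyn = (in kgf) 0.0002171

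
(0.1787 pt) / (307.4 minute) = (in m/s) 3.418e-09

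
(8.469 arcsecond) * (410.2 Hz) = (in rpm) 0.1608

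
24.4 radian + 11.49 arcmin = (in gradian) 1554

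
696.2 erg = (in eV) 4.345e+14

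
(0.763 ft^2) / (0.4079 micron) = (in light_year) 1.837e-11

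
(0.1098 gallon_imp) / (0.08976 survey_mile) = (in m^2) 3.455e-06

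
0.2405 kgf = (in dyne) 2.358e+05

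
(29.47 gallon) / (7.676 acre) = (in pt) 0.01018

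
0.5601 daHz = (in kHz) 0.005601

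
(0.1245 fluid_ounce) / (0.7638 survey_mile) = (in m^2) 2.995e-09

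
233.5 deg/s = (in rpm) 38.92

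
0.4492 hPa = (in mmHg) 0.3369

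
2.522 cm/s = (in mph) 0.05642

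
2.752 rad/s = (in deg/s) 157.7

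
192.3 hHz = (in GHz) 1.923e-05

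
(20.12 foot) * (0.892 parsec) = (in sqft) 1.817e+18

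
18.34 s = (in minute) 0.3057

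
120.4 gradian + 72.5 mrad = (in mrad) 1964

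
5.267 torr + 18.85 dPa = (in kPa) 0.7041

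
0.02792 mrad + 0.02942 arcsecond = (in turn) 4.466e-06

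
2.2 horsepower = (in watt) 1641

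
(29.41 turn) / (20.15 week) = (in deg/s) 0.0008688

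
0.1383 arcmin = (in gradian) 0.002561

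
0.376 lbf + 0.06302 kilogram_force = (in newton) 2.291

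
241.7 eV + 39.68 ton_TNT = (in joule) 1.66e+11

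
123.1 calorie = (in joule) 515.1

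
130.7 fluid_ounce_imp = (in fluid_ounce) 125.6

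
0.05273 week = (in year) 0.001011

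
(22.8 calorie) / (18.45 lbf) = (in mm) 1162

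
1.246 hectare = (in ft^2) 1.341e+05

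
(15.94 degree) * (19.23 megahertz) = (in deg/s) 3.065e+08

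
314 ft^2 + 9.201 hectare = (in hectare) 9.204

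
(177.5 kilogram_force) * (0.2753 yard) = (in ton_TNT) 1.047e-07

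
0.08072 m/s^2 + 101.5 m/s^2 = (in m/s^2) 101.6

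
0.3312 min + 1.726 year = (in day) 630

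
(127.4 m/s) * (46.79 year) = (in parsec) 6.092e-06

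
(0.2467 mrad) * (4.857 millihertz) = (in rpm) 1.144e-05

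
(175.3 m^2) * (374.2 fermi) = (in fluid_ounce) 2.218e-06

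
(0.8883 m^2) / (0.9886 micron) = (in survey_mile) 558.3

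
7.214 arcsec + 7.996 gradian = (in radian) 0.1256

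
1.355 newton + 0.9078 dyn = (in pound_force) 0.3046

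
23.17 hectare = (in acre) 57.25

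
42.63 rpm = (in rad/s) 4.464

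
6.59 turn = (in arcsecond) 8.541e+06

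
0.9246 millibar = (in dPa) 924.6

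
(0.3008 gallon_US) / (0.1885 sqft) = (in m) 0.06502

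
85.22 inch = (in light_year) 2.288e-16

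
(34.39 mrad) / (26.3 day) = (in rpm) 1.445e-07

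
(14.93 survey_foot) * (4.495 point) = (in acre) 1.783e-06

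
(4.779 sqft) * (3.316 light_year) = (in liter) 1.393e+19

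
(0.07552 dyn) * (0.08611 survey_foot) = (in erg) 0.1982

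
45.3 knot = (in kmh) 83.9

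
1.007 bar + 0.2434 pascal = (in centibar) 100.7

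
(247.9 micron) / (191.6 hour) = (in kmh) 1.294e-09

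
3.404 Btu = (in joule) 3591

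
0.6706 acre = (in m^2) 2714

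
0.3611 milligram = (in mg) 0.3611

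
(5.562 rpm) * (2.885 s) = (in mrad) 1680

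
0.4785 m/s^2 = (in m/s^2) 0.4785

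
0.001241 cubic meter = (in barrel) 0.007806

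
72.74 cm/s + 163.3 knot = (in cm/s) 8474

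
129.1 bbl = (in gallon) 5422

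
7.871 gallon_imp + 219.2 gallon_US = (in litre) 865.5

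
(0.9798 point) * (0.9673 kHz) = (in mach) 0.0009819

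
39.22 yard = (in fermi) 3.586e+16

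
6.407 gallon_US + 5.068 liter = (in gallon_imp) 6.45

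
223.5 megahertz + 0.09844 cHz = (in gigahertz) 0.2235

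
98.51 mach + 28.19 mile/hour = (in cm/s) 3.356e+06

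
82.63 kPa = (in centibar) 82.63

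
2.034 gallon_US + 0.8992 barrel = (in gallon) 39.8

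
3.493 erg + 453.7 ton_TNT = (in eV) 1.185e+31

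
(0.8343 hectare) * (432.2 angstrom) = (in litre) 0.3606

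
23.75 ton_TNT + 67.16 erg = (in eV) 6.202e+29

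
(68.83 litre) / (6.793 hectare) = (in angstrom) 1.013e+04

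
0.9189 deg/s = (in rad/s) 0.01604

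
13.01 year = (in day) 4749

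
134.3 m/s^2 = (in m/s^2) 134.3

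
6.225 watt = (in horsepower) 0.008348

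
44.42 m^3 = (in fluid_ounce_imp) 1.563e+06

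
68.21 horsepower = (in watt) 5.086e+04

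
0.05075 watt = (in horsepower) 6.806e-05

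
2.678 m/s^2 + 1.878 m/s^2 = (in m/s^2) 4.556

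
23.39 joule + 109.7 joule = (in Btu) 0.1261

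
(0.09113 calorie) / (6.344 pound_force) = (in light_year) 1.428e-18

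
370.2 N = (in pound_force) 83.22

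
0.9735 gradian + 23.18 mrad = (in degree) 2.204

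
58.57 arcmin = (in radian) 0.01704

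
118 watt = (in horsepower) 0.1582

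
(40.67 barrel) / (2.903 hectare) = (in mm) 0.2227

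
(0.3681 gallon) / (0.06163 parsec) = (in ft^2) 7.887e-18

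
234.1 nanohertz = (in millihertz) 0.0002341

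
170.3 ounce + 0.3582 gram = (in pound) 10.64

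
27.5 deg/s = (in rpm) 4.583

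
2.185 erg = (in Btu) 2.071e-10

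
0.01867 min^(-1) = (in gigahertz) 3.112e-13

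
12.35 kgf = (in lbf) 27.23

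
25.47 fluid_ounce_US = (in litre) 0.7532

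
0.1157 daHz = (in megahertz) 1.157e-06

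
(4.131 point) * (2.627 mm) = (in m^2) 3.828e-06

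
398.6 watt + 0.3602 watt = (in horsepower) 0.535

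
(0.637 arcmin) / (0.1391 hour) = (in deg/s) 2.12e-05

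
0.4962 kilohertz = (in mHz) 4.962e+05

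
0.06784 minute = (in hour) 0.001131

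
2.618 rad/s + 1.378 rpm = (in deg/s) 158.3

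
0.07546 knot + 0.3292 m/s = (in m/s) 0.368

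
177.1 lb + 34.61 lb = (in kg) 96.03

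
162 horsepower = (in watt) 1.208e+05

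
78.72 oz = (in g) 2232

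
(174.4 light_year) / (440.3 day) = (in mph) 9.702e+10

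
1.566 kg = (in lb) 3.452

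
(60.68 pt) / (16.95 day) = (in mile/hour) 3.27e-08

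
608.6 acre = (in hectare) 246.3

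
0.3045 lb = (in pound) 0.3045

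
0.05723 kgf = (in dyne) 5.612e+04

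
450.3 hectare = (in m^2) 4.503e+06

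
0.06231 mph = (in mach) 8.181e-05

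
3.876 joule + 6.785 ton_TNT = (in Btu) 2.691e+07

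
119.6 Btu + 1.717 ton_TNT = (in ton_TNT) 1.717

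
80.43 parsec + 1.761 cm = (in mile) 1.542e+15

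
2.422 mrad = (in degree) 0.1388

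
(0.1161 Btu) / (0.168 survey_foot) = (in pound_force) 537.8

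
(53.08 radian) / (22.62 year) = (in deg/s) 4.263e-06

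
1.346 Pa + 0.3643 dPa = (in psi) 0.0002005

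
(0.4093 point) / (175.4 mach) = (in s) 2.418e-09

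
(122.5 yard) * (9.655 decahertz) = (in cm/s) 1.081e+06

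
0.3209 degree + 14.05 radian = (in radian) 14.06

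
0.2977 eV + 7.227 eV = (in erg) 1.206e-11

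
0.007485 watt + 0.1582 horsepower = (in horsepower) 0.1582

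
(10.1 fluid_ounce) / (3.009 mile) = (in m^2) 6.168e-08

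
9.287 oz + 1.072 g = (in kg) 0.2644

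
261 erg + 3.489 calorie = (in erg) 1.46e+08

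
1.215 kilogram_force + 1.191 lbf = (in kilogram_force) 1.755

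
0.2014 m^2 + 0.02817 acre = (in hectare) 0.01142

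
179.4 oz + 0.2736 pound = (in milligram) 5.21e+06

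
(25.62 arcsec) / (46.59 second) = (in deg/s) 0.0001528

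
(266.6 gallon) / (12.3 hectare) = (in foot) 2.692e-05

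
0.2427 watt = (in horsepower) 0.0003255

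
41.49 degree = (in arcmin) 2489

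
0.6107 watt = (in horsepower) 0.000819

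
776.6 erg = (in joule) 7.766e-05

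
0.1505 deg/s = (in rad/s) 0.002627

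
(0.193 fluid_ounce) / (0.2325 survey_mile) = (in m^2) 1.525e-08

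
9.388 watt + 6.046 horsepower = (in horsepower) 6.059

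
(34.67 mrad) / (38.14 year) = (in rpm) 2.753e-10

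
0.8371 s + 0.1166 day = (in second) 1.008e+04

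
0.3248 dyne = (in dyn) 0.3248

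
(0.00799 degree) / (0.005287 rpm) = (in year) 7.987e-09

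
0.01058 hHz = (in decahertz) 0.1058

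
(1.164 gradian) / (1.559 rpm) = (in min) 0.001867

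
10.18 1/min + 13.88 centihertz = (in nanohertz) 3.085e+08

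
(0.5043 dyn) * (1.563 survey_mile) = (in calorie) 0.003032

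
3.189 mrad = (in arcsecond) 657.8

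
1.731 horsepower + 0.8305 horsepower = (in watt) 1910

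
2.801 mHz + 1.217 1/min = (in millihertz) 23.08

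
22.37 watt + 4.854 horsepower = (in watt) 3642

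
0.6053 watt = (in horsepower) 0.0008117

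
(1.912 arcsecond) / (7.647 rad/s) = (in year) 3.844e-14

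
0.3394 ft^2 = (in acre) 7.792e-06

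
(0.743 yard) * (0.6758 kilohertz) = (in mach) 1.348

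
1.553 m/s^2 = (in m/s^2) 1.553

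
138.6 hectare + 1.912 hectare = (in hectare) 140.5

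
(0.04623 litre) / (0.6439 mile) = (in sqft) 4.802e-07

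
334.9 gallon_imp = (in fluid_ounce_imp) 5.358e+04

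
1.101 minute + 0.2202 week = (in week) 0.2203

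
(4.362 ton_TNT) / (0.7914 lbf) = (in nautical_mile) 2.799e+06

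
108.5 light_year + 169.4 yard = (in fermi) 1.026e+33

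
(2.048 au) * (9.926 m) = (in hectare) 3.041e+08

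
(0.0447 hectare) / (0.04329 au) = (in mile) 4.289e-11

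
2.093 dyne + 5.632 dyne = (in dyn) 7.725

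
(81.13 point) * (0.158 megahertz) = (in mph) 1.012e+04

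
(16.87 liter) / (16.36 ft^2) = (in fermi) 1.11e+13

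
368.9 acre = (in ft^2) 1.607e+07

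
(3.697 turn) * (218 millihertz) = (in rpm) 48.36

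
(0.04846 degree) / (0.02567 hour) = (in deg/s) 0.0005244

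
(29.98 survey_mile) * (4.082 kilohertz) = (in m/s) 1.969e+08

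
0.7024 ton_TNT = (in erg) 2.939e+16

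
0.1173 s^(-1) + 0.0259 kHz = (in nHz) 2.602e+10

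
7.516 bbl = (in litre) 1195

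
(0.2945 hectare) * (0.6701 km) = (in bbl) 1.241e+07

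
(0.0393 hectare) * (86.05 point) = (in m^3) 11.93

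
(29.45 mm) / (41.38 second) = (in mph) 0.001592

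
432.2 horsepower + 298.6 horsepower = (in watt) 5.45e+05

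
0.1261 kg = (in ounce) 4.448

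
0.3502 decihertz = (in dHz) 0.3502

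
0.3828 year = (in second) 1.207e+07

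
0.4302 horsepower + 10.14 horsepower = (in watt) 7882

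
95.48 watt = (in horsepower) 0.128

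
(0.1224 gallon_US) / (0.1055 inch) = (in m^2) 0.1729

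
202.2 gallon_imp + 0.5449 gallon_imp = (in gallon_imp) 202.7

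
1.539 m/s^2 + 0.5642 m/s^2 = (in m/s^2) 2.103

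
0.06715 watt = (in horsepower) 9.005e-05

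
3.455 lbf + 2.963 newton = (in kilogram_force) 1.869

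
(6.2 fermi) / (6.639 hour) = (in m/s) 2.594e-19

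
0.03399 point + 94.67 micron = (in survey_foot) 0.0003499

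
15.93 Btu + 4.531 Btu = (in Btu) 20.46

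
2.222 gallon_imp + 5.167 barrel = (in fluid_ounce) 2.812e+04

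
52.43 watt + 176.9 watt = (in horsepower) 0.3075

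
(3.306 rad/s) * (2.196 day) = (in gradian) 3.993e+07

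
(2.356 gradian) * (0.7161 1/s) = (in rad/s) 0.0265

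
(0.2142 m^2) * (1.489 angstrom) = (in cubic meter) 3.189e-11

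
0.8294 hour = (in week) 0.004937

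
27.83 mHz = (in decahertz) 0.002783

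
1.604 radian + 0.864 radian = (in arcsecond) 5.091e+05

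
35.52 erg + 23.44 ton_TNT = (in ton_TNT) 23.44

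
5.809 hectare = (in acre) 14.35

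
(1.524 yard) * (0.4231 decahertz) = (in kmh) 21.23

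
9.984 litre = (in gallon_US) 2.637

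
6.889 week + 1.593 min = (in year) 0.1321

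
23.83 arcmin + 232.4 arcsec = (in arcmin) 27.7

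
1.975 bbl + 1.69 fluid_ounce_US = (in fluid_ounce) 1.062e+04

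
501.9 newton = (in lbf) 112.8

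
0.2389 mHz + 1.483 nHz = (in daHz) 2.389e-05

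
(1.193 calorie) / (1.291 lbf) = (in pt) 2464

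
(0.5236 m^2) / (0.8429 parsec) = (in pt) 5.707e-14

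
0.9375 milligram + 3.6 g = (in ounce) 0.127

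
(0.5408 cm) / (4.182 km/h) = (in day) 5.388e-08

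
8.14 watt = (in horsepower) 0.01092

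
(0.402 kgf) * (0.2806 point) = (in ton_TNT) 9.327e-14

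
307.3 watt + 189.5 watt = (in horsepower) 0.6662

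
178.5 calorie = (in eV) 4.661e+21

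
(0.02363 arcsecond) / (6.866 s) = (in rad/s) 1.669e-08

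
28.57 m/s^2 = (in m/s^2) 28.57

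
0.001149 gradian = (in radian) 1.805e-05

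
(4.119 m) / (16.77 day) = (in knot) 5.526e-06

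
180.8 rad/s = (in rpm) 1727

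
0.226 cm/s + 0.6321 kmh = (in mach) 0.0005223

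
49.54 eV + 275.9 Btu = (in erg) 2.911e+12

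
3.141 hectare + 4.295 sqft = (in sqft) 3.381e+05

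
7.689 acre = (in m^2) 3.112e+04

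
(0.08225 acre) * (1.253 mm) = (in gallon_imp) 91.74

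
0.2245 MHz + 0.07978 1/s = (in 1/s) 2.245e+05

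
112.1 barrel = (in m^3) 17.82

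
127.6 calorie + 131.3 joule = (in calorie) 159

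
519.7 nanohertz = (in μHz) 0.5197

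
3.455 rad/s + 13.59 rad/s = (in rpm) 162.8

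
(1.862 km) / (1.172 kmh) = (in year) 0.0001814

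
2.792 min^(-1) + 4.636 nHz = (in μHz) 4.653e+04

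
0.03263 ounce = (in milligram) 925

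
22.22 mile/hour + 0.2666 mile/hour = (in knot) 19.54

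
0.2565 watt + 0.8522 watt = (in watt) 1.109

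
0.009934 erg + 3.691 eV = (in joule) 9.934e-10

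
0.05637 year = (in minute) 2.963e+04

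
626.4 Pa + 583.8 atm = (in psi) 8580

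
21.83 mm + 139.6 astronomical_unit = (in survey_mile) 1.298e+10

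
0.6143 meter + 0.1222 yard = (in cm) 72.6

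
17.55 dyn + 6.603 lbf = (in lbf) 6.603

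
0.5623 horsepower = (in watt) 419.3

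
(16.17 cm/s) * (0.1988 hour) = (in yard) 126.6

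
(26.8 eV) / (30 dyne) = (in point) 4.057e-11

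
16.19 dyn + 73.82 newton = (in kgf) 7.528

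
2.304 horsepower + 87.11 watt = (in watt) 1805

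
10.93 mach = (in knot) 7234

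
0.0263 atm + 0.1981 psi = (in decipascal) 4.031e+04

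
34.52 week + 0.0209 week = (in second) 2.089e+07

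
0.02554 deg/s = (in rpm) 0.004257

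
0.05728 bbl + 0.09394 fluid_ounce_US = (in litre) 9.11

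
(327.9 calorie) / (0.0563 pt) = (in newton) 6.908e+07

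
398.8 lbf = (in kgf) 180.9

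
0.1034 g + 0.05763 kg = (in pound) 0.1273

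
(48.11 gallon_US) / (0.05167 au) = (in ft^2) 2.536e-10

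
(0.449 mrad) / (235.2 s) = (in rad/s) 1.909e-06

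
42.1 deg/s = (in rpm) 7.017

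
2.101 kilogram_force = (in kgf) 2.101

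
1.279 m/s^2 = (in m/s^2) 1.279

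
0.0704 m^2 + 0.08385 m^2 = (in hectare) 1.542e-05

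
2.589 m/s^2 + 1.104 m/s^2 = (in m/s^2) 3.693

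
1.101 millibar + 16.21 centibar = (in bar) 0.1632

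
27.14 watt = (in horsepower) 0.0364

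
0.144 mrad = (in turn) 2.292e-05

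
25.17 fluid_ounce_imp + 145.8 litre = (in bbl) 0.9216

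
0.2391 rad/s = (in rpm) 2.283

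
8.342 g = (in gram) 8.342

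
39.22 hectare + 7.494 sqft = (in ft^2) 4.222e+06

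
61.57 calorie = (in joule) 257.6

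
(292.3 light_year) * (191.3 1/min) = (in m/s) 8.817e+18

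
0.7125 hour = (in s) 2565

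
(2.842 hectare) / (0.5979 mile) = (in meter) 29.54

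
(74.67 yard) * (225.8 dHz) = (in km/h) 5550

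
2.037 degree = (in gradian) 2.263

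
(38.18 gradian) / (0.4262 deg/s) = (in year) 2.557e-06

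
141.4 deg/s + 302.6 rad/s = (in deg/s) 1.748e+04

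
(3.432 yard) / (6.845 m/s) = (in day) 5.306e-06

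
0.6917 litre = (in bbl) 0.004351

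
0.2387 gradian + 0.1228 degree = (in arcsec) 1215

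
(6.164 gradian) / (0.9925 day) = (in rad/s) 1.129e-06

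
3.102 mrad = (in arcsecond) 639.8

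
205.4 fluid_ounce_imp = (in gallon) 1.542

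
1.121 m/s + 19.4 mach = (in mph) 1.478e+04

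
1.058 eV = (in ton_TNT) 4.051e-29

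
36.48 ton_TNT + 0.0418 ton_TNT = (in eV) 9.537e+29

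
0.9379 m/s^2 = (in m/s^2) 0.9379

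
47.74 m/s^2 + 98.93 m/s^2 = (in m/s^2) 146.7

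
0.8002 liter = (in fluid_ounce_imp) 28.16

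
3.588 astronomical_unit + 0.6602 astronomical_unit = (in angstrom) 6.355e+21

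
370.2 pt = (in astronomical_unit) 8.73e-13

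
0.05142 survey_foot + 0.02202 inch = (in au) 1.085e-13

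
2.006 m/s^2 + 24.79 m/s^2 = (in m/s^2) 26.8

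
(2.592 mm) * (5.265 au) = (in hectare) 2.042e+05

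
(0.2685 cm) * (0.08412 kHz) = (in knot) 0.439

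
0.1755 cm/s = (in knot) 0.003411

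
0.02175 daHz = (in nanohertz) 2.175e+08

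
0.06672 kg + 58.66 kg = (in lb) 129.5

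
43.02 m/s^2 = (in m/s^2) 43.02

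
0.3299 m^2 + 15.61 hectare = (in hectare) 15.61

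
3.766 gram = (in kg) 0.003766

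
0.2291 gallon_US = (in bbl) 0.005455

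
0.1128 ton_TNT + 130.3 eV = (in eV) 2.946e+27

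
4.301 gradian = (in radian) 0.06756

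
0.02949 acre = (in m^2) 119.3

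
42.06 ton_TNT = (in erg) 1.76e+18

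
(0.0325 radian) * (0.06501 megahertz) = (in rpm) 2.018e+04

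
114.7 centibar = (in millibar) 1147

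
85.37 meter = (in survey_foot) 280.1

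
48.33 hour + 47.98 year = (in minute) 2.522e+07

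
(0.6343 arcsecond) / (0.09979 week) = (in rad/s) 5.095e-11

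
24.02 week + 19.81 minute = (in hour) 4036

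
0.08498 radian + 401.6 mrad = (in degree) 27.88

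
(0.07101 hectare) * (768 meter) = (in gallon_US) 1.441e+08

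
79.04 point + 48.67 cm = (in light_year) 5.439e-17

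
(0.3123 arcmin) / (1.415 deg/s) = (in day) 4.257e-08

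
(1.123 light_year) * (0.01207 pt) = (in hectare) 4.524e+06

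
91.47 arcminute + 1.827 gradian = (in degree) 3.169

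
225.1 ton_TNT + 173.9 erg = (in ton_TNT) 225.1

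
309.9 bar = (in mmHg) 2.324e+05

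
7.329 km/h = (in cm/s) 203.6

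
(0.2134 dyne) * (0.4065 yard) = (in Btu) 7.518e-10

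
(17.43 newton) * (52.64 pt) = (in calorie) 0.07736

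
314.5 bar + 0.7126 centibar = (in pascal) 3.145e+07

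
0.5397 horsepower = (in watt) 402.5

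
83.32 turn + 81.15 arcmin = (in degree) 3e+04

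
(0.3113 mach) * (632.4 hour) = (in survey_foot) 7.917e+08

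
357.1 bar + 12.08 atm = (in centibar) 3.693e+04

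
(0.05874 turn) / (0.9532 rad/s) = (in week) 6.402e-07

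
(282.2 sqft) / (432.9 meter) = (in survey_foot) 0.1987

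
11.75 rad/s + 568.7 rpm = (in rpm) 680.9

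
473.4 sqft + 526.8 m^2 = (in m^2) 570.8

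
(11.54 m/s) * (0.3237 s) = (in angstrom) 3.735e+10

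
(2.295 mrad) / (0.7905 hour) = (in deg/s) 4.621e-05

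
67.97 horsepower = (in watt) 5.069e+04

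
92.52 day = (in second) 7.994e+06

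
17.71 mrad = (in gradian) 1.127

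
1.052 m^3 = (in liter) 1052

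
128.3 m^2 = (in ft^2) 1381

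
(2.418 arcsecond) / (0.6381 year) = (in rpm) 5.563e-12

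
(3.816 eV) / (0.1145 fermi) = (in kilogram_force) 0.0005445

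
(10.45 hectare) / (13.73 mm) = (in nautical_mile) 4110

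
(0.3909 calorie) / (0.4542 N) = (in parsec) 1.167e-16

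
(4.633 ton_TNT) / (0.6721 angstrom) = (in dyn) 2.884e+25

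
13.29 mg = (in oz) 0.0004688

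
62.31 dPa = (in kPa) 0.006231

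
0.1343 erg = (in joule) 1.343e-08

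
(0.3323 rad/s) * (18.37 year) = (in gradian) 1.226e+10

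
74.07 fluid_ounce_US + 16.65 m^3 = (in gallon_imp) 3663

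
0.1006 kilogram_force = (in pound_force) 0.2218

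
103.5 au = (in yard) 1.693e+13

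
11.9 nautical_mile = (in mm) 2.204e+07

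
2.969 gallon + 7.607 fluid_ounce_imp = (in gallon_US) 3.026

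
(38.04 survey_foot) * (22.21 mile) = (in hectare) 41.44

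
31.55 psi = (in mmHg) 1632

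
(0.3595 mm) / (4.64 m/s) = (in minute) 1.291e-06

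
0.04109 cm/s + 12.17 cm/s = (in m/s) 0.1221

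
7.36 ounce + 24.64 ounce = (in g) 907.2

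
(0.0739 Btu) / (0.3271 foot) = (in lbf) 175.8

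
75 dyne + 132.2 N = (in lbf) 29.72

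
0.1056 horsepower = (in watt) 78.75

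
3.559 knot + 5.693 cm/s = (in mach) 0.005544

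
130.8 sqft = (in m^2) 12.15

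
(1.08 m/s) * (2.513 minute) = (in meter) 162.8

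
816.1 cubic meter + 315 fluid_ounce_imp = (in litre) 8.161e+05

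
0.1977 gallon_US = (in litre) 0.7484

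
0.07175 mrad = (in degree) 0.004111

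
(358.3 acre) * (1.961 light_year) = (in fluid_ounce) 9.096e+26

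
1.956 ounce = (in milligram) 5.545e+04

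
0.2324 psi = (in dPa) 1.602e+04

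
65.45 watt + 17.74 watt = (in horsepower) 0.1116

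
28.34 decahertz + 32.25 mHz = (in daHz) 28.34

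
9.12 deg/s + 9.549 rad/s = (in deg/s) 556.2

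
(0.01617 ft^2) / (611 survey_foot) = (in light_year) 8.526e-22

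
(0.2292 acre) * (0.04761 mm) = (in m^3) 0.04416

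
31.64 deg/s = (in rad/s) 0.5522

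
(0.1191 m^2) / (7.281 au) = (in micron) 1.093e-07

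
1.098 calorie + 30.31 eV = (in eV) 2.867e+19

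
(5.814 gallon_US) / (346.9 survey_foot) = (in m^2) 0.0002081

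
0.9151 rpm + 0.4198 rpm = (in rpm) 1.335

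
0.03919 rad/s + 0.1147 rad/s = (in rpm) 1.47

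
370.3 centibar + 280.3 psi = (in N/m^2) 2.303e+06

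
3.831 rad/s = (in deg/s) 219.5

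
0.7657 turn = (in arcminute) 1.654e+04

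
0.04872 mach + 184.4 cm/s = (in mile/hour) 41.23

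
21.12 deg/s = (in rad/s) 0.3686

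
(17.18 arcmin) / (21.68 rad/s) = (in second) 0.0002305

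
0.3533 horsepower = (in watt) 263.5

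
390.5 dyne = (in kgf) 0.0003982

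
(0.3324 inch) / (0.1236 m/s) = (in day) 7.906e-07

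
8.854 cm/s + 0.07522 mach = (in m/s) 25.7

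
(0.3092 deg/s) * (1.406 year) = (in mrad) 2.393e+08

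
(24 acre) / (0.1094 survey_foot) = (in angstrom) 2.913e+16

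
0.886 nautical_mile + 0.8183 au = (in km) 1.224e+08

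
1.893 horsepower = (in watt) 1412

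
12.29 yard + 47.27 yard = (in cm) 5446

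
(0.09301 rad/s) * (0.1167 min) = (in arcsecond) 1.343e+05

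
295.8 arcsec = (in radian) 0.001434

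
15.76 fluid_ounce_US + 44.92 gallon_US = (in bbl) 1.072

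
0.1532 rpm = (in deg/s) 0.9192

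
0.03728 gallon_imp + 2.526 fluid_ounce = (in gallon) 0.06451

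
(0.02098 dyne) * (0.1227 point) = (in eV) 5.668e+07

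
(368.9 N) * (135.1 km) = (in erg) 4.984e+14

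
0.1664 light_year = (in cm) 1.574e+17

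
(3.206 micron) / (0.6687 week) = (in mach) 2.328e-14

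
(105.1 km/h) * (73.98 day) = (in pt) 5.29e+11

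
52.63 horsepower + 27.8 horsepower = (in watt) 5.998e+04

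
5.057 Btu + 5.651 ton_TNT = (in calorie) 5.651e+09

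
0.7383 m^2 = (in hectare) 7.383e-05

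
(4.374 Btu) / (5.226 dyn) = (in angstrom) 8.83e+17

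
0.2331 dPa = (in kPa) 2.331e-05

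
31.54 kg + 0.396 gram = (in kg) 31.54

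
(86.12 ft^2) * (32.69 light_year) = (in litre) 2.474e+21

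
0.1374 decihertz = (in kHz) 1.374e-05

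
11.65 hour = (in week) 0.06935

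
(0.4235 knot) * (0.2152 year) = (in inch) 5.821e+07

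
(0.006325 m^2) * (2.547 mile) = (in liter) 2.593e+04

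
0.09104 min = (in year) 1.732e-07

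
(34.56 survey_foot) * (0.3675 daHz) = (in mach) 0.1137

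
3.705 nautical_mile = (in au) 4.587e-08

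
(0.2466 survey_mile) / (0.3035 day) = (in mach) 4.445e-05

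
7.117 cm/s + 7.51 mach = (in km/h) 9206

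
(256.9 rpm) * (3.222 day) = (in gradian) 4.768e+08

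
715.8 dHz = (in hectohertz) 0.7158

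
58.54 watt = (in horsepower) 0.0785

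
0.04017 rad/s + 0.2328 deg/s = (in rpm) 0.4224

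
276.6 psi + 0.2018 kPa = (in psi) 276.6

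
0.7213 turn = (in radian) 4.532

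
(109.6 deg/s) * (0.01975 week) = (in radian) 2.285e+04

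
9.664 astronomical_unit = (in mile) 8.983e+08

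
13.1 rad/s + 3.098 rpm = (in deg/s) 769.2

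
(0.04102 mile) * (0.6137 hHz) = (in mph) 9063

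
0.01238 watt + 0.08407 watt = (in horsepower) 0.0001293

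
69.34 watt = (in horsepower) 0.09299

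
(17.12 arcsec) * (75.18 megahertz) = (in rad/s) 6240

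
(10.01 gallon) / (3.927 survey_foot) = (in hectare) 3.166e-06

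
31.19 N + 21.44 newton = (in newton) 52.63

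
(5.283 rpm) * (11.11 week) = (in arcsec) 7.668e+11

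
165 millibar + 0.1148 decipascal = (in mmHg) 123.8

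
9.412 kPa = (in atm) 0.09289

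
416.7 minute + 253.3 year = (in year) 253.3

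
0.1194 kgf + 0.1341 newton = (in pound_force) 0.2934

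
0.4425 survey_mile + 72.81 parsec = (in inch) 8.845e+19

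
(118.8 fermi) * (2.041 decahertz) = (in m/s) 2.425e-12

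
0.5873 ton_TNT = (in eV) 1.534e+28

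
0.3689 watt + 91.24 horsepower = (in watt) 6.804e+04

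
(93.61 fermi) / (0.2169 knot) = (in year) 2.66e-20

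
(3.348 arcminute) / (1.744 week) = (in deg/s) 5.29e-08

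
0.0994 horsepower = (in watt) 74.12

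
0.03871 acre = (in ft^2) 1686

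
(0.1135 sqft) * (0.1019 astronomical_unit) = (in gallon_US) 4.246e+10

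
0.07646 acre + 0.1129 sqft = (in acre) 0.07646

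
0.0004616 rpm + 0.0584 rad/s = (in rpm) 0.5581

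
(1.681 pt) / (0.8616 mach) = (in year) 6.41e-14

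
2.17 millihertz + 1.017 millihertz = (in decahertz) 0.0003187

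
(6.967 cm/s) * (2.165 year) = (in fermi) 4.757e+21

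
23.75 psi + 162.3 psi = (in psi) 186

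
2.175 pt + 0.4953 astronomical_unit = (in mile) 4.604e+07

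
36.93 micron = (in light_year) 3.904e-21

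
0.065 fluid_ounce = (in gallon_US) 0.0005078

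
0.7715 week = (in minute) 7777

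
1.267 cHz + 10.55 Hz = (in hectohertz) 0.1056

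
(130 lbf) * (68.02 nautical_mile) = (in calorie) 1.741e+07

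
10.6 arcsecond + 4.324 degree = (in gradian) 4.808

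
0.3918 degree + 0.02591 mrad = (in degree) 0.3933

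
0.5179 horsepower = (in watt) 386.2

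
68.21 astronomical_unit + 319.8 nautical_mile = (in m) 1.02e+13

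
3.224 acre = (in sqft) 1.404e+05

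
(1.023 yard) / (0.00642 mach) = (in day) 4.953e-06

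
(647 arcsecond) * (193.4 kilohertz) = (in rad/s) 606.6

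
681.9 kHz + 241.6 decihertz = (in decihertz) 6.819e+06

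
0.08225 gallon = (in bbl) 0.001958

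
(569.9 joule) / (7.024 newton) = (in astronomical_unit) 5.424e-10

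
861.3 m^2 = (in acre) 0.2128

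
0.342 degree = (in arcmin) 20.52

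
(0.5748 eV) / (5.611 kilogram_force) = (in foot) 5.491e-21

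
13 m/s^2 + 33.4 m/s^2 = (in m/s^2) 46.4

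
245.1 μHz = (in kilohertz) 2.451e-07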